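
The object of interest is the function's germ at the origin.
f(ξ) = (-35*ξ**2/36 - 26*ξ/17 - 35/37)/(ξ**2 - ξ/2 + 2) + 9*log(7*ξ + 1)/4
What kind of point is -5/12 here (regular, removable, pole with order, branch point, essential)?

The point is a regular point.

Denominator factors: ξ**2 - ξ/2 + 2 = 343/144 at ξ = -5/12 — none vanishes.
Branch term log(1 - ξ/(-1/7)): argument at -5/12 is -23/12, nonzero, so -5/12 is not its branch point (a point on a principal cut is still regular for the continued germ).
So the germ continues analytically to -5/12.


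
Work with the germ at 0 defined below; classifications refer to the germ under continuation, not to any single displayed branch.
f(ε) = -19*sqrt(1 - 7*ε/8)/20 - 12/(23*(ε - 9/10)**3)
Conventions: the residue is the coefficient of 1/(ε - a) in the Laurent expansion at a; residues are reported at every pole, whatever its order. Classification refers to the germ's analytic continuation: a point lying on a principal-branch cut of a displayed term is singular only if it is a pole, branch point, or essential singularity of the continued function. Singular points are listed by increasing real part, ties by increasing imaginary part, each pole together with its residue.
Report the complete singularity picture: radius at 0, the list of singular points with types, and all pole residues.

Radius of convergence at 0: 9/10.
At 9/10: a pole of order 3; residue 0.
At 8/7: an algebraic (square-root) branch point.

Denominator factor (ε - 9/10)^3: pole of order 3 at 9/10, modulus 9/10.
Branch term (-19/20)*sqrt(1 - ε/(8/7)): its argument vanishes at ε = 8/7, a square-root branch point, modulus 8/7.
The radius of convergence is the smallest modulus among the singular points: 9/10.
The branch term is analytic at 9/10 and contributes nothing to the residue; only the rational part matters.
At the order-3 pole 9/10 set g(ε) = (ε - (9/10))^3*(rational part) = -12/23.
Order-3 pole: residue = g''(a)/2; g''(9/10) = 0, so the residue is 0.
List the singular points by increasing real part (a conjugate pair: the negative imaginary part first).


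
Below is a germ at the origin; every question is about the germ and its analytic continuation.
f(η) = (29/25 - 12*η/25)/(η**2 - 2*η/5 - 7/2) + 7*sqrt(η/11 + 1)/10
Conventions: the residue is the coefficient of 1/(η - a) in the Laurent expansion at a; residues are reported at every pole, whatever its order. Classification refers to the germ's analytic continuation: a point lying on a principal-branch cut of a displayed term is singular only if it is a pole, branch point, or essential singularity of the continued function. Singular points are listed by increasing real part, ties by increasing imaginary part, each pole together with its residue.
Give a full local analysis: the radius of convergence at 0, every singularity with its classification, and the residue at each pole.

Radius of convergence at 0: -1/5 + (1/10)*sqrt(354).
At -11: an algebraic (square-root) branch point.
At 1/5 - (1/10)*sqrt(354): a pole of order 1; residue -6/25 - (133/8850)*sqrt(354).
At 1/5 + (1/10)*sqrt(354): a pole of order 1; residue -6/25 + (133/8850)*sqrt(354).

Denominator factor (η**2 - 2*η/5 - 7/2): discriminant 354/25, real irrational roots 1/5 + (1/10)*sqrt(354) and 1/5 - (1/10)*sqrt(354); poles of order 1, moduli 1/5 + (1/10)*sqrt(354) and -1/5 + (1/10)*sqrt(354).
Branch term (7/10)*sqrt(1 - η/(-11)): its argument vanishes at η = -11, a square-root branch point, modulus 11.
The radius of convergence is the smallest modulus among the singular points: -1/5 + (1/10)*sqrt(354).
The branch term is analytic at 1/5 - (1/10)*sqrt(354) and contributes nothing to the residue; only the rational part matters.
The factor η**2 - 2*η/5 - 7/2 splits as (η - a)(η - a') with a = 1/5 - (1/10)*sqrt(354), a' = 1/5 + (1/10)*sqrt(354). At the order-1 pole a set g(η) = (η - a)*(rational part) = [29/25 - 12*η/25] / (η - a').
Simple pole: residue = g(a) at a = 1/5 - (1/10)*sqrt(354), which is -6/25 - (133/8850)*sqrt(354).
The branch term is analytic at 1/5 + (1/10)*sqrt(354) and contributes nothing to the residue; only the rational part matters.
The factor η**2 - 2*η/5 - 7/2 splits as (η - a)(η - a') with a = 1/5 + (1/10)*sqrt(354), a' = 1/5 - (1/10)*sqrt(354). At the order-1 pole a set g(η) = (η - a)*(rational part) = [29/25 - 12*η/25] / (η - a').
Simple pole: residue = g(a) at a = 1/5 + (1/10)*sqrt(354), which is -6/25 + (133/8850)*sqrt(354).
List the singular points by increasing real part (a conjugate pair: the negative imaginary part first).


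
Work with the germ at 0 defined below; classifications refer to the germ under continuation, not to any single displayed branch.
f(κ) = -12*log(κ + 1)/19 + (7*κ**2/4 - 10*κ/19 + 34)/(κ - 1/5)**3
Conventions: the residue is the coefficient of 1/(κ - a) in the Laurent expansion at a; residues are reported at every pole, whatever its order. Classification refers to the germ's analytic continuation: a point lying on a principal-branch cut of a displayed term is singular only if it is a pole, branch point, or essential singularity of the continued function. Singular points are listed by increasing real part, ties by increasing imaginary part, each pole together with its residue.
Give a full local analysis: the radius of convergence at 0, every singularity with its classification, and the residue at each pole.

Denominator factor (κ - 1/5)^3: pole of order 3 at 1/5, modulus 1/5.
Branch term (-12/19)*log(1 - κ/(-1)): its argument vanishes at κ = -1, a logarithmic branch point, modulus 1.
The radius of convergence is the smallest modulus among the singular points: 1/5.
The branch term is analytic at 1/5 and contributes nothing to the residue; only the rational part matters.
At the order-3 pole 1/5 set g(κ) = (κ - (1/5))^3*(rational part) = 7*κ**2/4 - 10*κ/19 + 34.
Order-3 pole: residue = g''(a)/2; g''(1/5) = 7/2, so the residue is 7/4.
List the singular points by increasing real part (a conjugate pair: the negative imaginary part first).

Radius of convergence at 0: 1/5.
At -1: a logarithmic branch point.
At 1/5: a pole of order 3; residue 7/4.


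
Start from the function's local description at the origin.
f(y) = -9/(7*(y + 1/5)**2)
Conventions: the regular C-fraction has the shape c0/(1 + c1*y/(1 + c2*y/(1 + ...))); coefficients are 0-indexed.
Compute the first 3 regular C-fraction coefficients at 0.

The regular C-fraction coefficients are [-225/7, 10, -5/2].

Taylor coefficients (expand at 0): a_0 = -225/7, a_1 = 2250/7, a_2 = -16875/7.
c0 = a_0 = -225/7. Peel one level at a time: if S = 1 + c*y/S' with S'(0) = 1, then c is the y-coefficient of S and S' = c*y/(S - 1).
S_1 = c0/f = 1 + (10)*y + (25)*y^2 + ...; c1 = 10.
S_2 = c1*y/(S_1 - 1) = 1 + (-5/2)*y + ...; c2 = -5/2.


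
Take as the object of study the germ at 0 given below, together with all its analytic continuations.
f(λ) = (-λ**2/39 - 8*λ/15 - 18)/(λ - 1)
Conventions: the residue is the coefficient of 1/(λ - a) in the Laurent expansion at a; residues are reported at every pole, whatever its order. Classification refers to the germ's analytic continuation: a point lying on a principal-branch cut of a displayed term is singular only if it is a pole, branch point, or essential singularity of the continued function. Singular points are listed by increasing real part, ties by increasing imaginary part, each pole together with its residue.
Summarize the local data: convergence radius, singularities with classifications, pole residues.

Denominator factor (λ - 1): pole of order 1 at 1, modulus 1.
The radius of convergence is the smallest modulus among the singular points: 1.
At the order-1 pole 1 set g(λ) = (λ - (1))*f(λ) = -λ**2/39 - 8*λ/15 - 18.
Simple pole: residue = g(a) at a = 1, which is -3619/195.

Radius of convergence at 0: 1.
At 1: a pole of order 1; residue -3619/195.


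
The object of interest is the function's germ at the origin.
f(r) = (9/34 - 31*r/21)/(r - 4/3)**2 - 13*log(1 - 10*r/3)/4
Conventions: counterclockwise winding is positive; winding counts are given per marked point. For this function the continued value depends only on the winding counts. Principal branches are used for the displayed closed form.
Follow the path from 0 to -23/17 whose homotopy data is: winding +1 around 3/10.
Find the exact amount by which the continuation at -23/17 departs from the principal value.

Continued minus principal equals -(13/2)*pi*i.

The rational part is single-valued and drops out of the difference; each branch term changes only by its own monodromy.
(-13/4)*log(1 - r/(3/10)): each positive loop around 3/10 adds 2*pi*i to the log, so winding +1 contributes (-13/4)*(1)*2*pi*i = -(13/2)*pi*i.
Summing the contributions at r = -23/17 gives -(13/2)*pi*i.


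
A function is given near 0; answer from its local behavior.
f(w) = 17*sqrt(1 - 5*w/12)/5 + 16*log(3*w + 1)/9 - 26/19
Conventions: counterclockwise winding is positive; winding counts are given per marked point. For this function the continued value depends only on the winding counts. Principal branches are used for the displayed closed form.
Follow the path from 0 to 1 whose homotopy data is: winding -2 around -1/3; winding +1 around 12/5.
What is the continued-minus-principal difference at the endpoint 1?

The rational part is single-valued and drops out of the difference; each branch term changes only by its own monodromy.
(17/5)*sqrt(1 - w/(12/5)): winding +1 is odd, the square root flips sign, contributing -2*(17/5)*sqrt(1 - (1)/(12/5)) = -2*(17/5)*sqrt(7/12) = -(17/15)*sqrt(21).
(16/9)*log(1 - w/(-1/3)): each positive loop around -1/3 adds 2*pi*i to the log, so winding -2 contributes (16/9)*(-2)*2*pi*i = -(64/9)*pi*i.
Summing the contributions at w = 1 gives (-(17/15)*sqrt(21)) - ((64/9)*pi)*i.

Continued minus principal equals (-(17/15)*sqrt(21)) - ((64/9)*pi)*i.


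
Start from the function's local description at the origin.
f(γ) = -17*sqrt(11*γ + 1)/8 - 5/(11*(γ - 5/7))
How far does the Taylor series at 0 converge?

Denominator factor (γ - 5/7): pole of order 1 at 5/7, modulus 5/7.
Branch term (-17/8)*sqrt(1 - γ/(-1/11)): its argument vanishes at γ = -1/11, a square-root branch point, modulus 1/11.
The radius of convergence is the smallest modulus among the singular points: 1/11.

The radius of convergence is 1/11.


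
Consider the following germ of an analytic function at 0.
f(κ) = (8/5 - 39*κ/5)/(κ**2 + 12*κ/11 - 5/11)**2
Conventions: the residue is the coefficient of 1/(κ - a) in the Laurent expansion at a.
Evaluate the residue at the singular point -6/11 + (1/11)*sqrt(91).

The factor κ**2 + 12*κ/11 - 5/11 splits as (κ - a)(κ - a') with a = -6/11 + (1/11)*sqrt(91), a' = -6/11 - (1/11)*sqrt(91). At the order-2 pole a set g(κ) = (κ - a)^2*f(κ) = [8/5 - 39*κ/5] / (κ - a')^2.
Order-2 pole: residue = g'(a); g'(-6/11 + (1/11)*sqrt(91)) = -(2783/11830)*sqrt(91), so the residue is -(2783/11830)*sqrt(91).

The residue is -(2783/11830)*sqrt(91).


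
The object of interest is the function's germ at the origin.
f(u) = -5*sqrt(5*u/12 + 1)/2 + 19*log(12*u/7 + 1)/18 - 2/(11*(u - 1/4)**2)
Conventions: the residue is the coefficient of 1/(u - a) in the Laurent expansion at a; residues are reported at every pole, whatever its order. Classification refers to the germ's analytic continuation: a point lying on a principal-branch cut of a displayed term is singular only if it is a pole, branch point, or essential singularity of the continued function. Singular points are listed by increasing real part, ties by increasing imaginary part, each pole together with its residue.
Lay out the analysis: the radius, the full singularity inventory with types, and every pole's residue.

Denominator factor (u - 1/4)^2: pole of order 2 at 1/4, modulus 1/4.
Branch term (-5/2)*sqrt(1 - u/(-12/5)): its argument vanishes at u = -12/5, a square-root branch point, modulus 12/5.
Branch term (19/18)*log(1 - u/(-7/12)): its argument vanishes at u = -7/12, a logarithmic branch point, modulus 7/12.
The radius of convergence is the smallest modulus among the singular points: 1/4.
The branch terms are analytic at 1/4 and contribute nothing to the residue; only the rational part matters.
At the order-2 pole 1/4 set g(u) = (u - (1/4))^2*(rational part) = -2/11.
Order-2 pole: residue = g'(a); g'(1/4) = 0, so the residue is 0.
List the singular points by increasing real part (a conjugate pair: the negative imaginary part first).

Radius of convergence at 0: 1/4.
At -12/5: an algebraic (square-root) branch point.
At -7/12: a logarithmic branch point.
At 1/4: a pole of order 2; residue 0.


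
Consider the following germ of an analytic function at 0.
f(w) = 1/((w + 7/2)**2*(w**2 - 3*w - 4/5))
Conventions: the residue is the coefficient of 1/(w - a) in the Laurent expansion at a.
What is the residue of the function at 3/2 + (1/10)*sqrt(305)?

The residue is -2000/192721 + (11220/11755981)*sqrt(305).

The factor w**2 - 3*w - 4/5 splits as (w - a)(w - a') with a = 3/2 + (1/10)*sqrt(305), a' = 3/2 - (1/10)*sqrt(305). At the order-1 pole a set g(w) = (w - a)*f(w) = [(w + 7/2)**(-2)] / (w - a').
Simple pole: residue = g(a) at a = 3/2 + (1/10)*sqrt(305), which is -2000/192721 + (11220/11755981)*sqrt(305).


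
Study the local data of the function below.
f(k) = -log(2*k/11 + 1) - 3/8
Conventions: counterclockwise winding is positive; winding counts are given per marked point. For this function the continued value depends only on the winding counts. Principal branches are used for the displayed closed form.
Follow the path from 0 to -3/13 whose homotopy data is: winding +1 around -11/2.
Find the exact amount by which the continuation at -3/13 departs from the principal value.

Continued minus principal equals -(2)*pi*i.

The rational part is single-valued and drops out of the difference; each branch term changes only by its own monodromy.
(-1)*log(1 - k/(-11/2)): each positive loop around -11/2 adds 2*pi*i to the log, so winding +1 contributes (-1)*(1)*2*pi*i = -(2)*pi*i.
Summing the contributions at k = -3/13 gives -(2)*pi*i.


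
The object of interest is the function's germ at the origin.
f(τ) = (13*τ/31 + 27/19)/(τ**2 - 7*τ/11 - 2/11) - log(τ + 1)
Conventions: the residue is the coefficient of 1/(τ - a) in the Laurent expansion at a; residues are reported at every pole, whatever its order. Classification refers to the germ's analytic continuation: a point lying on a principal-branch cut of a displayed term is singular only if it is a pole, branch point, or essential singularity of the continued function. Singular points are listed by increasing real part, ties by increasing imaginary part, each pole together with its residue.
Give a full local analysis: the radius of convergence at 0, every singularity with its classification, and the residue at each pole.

Radius of convergence at 0: -7/22 + (1/22)*sqrt(137).
At -1: a logarithmic branch point.
At 7/22 - (1/22)*sqrt(137): a pole of order 1; residue 13/62 - (20143/161386)*sqrt(137).
At 7/22 + (1/22)*sqrt(137): a pole of order 1; residue 13/62 + (20143/161386)*sqrt(137).

Denominator factor (τ**2 - 7*τ/11 - 2/11): discriminant 137/121, real irrational roots 7/22 + (1/22)*sqrt(137) and 7/22 - (1/22)*sqrt(137); poles of order 1, moduli 7/22 + (1/22)*sqrt(137) and -7/22 + (1/22)*sqrt(137).
Branch term (-1)*log(1 - τ/(-1)): its argument vanishes at τ = -1, a logarithmic branch point, modulus 1.
The radius of convergence is the smallest modulus among the singular points: -7/22 + (1/22)*sqrt(137).
The branch term is analytic at 7/22 - (1/22)*sqrt(137) and contributes nothing to the residue; only the rational part matters.
The factor τ**2 - 7*τ/11 - 2/11 splits as (τ - a)(τ - a') with a = 7/22 - (1/22)*sqrt(137), a' = 7/22 + (1/22)*sqrt(137). At the order-1 pole a set g(τ) = (τ - a)*(rational part) = [13*τ/31 + 27/19] / (τ - a').
Simple pole: residue = g(a) at a = 7/22 - (1/22)*sqrt(137), which is 13/62 - (20143/161386)*sqrt(137).
The branch term is analytic at 7/22 + (1/22)*sqrt(137) and contributes nothing to the residue; only the rational part matters.
The factor τ**2 - 7*τ/11 - 2/11 splits as (τ - a)(τ - a') with a = 7/22 + (1/22)*sqrt(137), a' = 7/22 - (1/22)*sqrt(137). At the order-1 pole a set g(τ) = (τ - a)*(rational part) = [13*τ/31 + 27/19] / (τ - a').
Simple pole: residue = g(a) at a = 7/22 + (1/22)*sqrt(137), which is 13/62 + (20143/161386)*sqrt(137).
List the singular points by increasing real part (a conjugate pair: the negative imaginary part first).


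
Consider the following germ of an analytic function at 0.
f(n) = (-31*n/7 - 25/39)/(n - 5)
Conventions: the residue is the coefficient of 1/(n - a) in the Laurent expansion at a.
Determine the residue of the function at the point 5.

The residue is -6220/273.

At the order-1 pole 5 set g(n) = (n - (5))*f(n) = -31*n/7 - 25/39.
Simple pole: residue = g(a) at a = 5, which is -6220/273.


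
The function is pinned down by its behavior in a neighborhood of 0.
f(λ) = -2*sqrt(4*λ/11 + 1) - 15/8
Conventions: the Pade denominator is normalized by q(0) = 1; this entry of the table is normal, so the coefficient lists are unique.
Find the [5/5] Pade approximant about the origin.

The Pade approximant has numerator coefficients [-31/8, -311/88, -281/242, -1757/10648, -1105/117128, -191/1288408]; denominator coefficients [1, 9/11, 28/121, 35/1331, 15/14641, 1/161051].

Taylor coefficients needed (expand at 0): a_0 = -31/8, a_1 = -4/11, a_2 = 4/121, a_3 = -8/1331, a_4 = 20/14641, a_5 = -56/161051, a_6 = 168/1771561, a_7 = -48/1771561, a_8 = 156/19487171, a_9 = -520/214358881, a_10 = 1768/2357947691.
Write the denominator as Q(λ) = 1 + q1*λ + q2*λ^2 + q3*λ^3 + q4*λ^4 + q5*λ^5. Requiring Q*f - P = O(λ^11) with deg P <= 5 kills the coefficients of λ^6..λ^10 in Q*f:
  λ^6: a_6 + q1*a_5 + q2*a_4 + q3*a_3 + q4*a_2 + q5*a_1 = 0, i.e. 168/1771561 + (-56/161051)*q1 + (20/14641)*q2 + (-8/1331)*q3 + (4/121)*q4 + (-4/11)*q5 = 0.
  λ^7: a_7 + q1*a_6 + q2*a_5 + q3*a_4 + q4*a_3 + q5*a_2 = 0, i.e. -48/1771561 + (168/1771561)*q1 + (-56/161051)*q2 + (20/14641)*q3 + (-8/1331)*q4 + (4/121)*q5 = 0.
  λ^8: a_8 + q1*a_7 + q2*a_6 + q3*a_5 + q4*a_4 + q5*a_3 = 0, i.e. 156/19487171 + (-48/1771561)*q1 + (168/1771561)*q2 + (-56/161051)*q3 + (20/14641)*q4 + (-8/1331)*q5 = 0.
  λ^9: a_9 + q1*a_8 + q2*a_7 + q3*a_6 + q4*a_5 + q5*a_4 = 0, i.e. -520/214358881 + (156/19487171)*q1 + (-48/1771561)*q2 + (168/1771561)*q3 + (-56/161051)*q4 + (20/14641)*q5 = 0.
  λ^10: a_10 + q1*a_9 + q2*a_8 + q3*a_7 + q4*a_6 + q5*a_5 = 0, i.e. 1768/2357947691 + (-520/214358881)*q1 + (156/19487171)*q2 + (-48/1771561)*q3 + (168/1771561)*q4 + (-56/161051)*q5 = 0.
Solving this linear system: q1 = 9/11, q2 = 28/121, q3 = 35/1331, q4 = 15/14641, q5 = 1/161051.
The numerator is Q*f truncated at degree 5: P0 = a_0 = -31/8; P1 = a_1 + q1*a_0 = -311/88; P2 = a_2 + q1*a_1 + q2*a_0 = -281/242; P3 = a_3 + q1*a_2 + q2*a_1 + q3*a_0 = -1757/10648; P4 = a_4 + q1*a_3 + q2*a_2 + q3*a_1 + q4*a_0 = -1105/117128; P5 = a_5 + q1*a_4 + q2*a_3 + q3*a_2 + q4*a_1 + q5*a_0 = -191/1288408.


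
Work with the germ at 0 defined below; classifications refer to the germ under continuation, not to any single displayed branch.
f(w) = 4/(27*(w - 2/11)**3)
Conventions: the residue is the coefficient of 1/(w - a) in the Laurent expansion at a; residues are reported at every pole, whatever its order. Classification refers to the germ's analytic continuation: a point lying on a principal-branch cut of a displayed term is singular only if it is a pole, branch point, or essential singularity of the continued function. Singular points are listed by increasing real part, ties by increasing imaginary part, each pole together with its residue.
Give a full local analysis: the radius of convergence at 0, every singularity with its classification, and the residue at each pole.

Radius of convergence at 0: 2/11.
At 2/11: a pole of order 3; residue 0.

Denominator factor (w - 2/11)^3: pole of order 3 at 2/11, modulus 2/11.
The radius of convergence is the smallest modulus among the singular points: 2/11.
At the order-3 pole 2/11 set g(w) = (w - (2/11))^3*f(w) = 4/27.
Order-3 pole: residue = g''(a)/2; g''(2/11) = 0, so the residue is 0.


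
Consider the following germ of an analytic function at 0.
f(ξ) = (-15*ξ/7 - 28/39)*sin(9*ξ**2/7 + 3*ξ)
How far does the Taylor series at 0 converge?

The factor sin(9*ξ**2/7 + 3*ξ) is entire and contributes no finite singular point.
The polynomial part has no poles.
No finite singular points: the Taylor series at 0 converges everywhere.

The radius of convergence is infinite.


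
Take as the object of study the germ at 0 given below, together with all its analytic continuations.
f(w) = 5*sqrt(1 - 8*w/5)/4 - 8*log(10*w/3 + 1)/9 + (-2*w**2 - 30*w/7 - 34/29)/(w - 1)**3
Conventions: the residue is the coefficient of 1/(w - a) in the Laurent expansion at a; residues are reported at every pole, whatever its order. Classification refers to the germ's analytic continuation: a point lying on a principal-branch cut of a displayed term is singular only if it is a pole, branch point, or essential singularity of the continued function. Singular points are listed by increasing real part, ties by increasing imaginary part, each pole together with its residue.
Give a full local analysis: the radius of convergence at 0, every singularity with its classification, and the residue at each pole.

Denominator factor (w - 1)^3: pole of order 3 at 1, modulus 1.
Branch term (-8/9)*log(1 - w/(-3/10)): its argument vanishes at w = -3/10, a logarithmic branch point, modulus 3/10.
Branch term (5/4)*sqrt(1 - w/(5/8)): its argument vanishes at w = 5/8, a square-root branch point, modulus 5/8.
The radius of convergence is the smallest modulus among the singular points: 3/10.
The branch terms are analytic at 1 and contribute nothing to the residue; only the rational part matters.
At the order-3 pole 1 set g(w) = (w - (1))^3*(rational part) = -2*w**2 - 30*w/7 - 34/29.
Order-3 pole: residue = g''(a)/2; g''(1) = -4, so the residue is -2.
List the singular points by increasing real part (a conjugate pair: the negative imaginary part first).

Radius of convergence at 0: 3/10.
At -3/10: a logarithmic branch point.
At 5/8: an algebraic (square-root) branch point.
At 1: a pole of order 3; residue -2.


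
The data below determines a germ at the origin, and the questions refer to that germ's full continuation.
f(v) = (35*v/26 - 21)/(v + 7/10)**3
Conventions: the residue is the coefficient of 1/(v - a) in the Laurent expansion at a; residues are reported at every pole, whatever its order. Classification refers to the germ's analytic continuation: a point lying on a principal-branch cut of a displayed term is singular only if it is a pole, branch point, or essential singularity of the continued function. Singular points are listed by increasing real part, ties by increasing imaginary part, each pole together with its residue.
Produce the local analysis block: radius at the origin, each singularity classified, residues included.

Denominator factor (v + 7/10)^3: pole of order 3 at -7/10, modulus 7/10.
The radius of convergence is the smallest modulus among the singular points: 7/10.
At the order-3 pole -7/10 set g(v) = (v - (-7/10))^3*f(v) = 35*v/26 - 21.
Order-3 pole: residue = g''(a)/2; g''(-7/10) = 0, so the residue is 0.

Radius of convergence at 0: 7/10.
At -7/10: a pole of order 3; residue 0.


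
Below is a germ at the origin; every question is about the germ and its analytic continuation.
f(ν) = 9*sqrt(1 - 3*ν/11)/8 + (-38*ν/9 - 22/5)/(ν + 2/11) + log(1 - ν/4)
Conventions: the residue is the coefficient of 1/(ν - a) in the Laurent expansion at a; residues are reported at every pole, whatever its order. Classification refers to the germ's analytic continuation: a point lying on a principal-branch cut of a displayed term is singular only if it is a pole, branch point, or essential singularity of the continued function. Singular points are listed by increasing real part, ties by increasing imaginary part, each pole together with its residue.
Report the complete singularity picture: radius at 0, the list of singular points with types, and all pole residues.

Radius of convergence at 0: 2/11.
At -2/11: a pole of order 1; residue -1798/495.
At 11/3: an algebraic (square-root) branch point.
At 4: a logarithmic branch point.

Denominator factor (ν + 2/11): pole of order 1 at -2/11, modulus 2/11.
Branch term (1)*log(1 - ν/(4)): its argument vanishes at ν = 4, a logarithmic branch point, modulus 4.
Branch term (9/8)*sqrt(1 - ν/(11/3)): its argument vanishes at ν = 11/3, a square-root branch point, modulus 11/3.
The radius of convergence is the smallest modulus among the singular points: 2/11.
The branch terms are analytic at -2/11 and contribute nothing to the residue; only the rational part matters.
At the order-1 pole -2/11 set g(ν) = (ν - (-2/11))*(rational part) = -38*ν/9 - 22/5.
Simple pole: residue = g(a) at a = -2/11, which is -1798/495.
List the singular points by increasing real part (a conjugate pair: the negative imaginary part first).


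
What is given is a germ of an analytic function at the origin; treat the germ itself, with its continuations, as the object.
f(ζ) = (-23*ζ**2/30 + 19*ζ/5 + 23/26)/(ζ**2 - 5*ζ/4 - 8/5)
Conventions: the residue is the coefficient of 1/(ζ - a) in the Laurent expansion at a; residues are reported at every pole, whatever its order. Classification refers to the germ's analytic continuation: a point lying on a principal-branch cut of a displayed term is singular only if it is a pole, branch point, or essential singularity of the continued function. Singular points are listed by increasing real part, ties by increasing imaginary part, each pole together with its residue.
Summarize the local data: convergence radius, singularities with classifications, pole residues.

Radius of convergence at 0: -5/8 + (7/40)*sqrt(65).
At 5/8 - (7/40)*sqrt(65): a pole of order 1; residue 341/240 - (4261/67600)*sqrt(65).
At 5/8 + (7/40)*sqrt(65): a pole of order 1; residue 341/240 + (4261/67600)*sqrt(65).

Denominator factor (ζ**2 - 5*ζ/4 - 8/5): discriminant 637/80, real irrational roots 5/8 + (7/40)*sqrt(65) and 5/8 - (7/40)*sqrt(65); poles of order 1, moduli 5/8 + (7/40)*sqrt(65) and -5/8 + (7/40)*sqrt(65).
The radius of convergence is the smallest modulus among the singular points: -5/8 + (7/40)*sqrt(65).
The factor ζ**2 - 5*ζ/4 - 8/5 splits as (ζ - a)(ζ - a') with a = 5/8 - (7/40)*sqrt(65), a' = 5/8 + (7/40)*sqrt(65). At the order-1 pole a set g(ζ) = (ζ - a)*f(ζ) = [-23*ζ**2/30 + 19*ζ/5 + 23/26] / (ζ - a').
Simple pole: residue = g(a) at a = 5/8 - (7/40)*sqrt(65), which is 341/240 - (4261/67600)*sqrt(65).
The factor ζ**2 - 5*ζ/4 - 8/5 splits as (ζ - a)(ζ - a') with a = 5/8 + (7/40)*sqrt(65), a' = 5/8 - (7/40)*sqrt(65). At the order-1 pole a set g(ζ) = (ζ - a)*f(ζ) = [-23*ζ**2/30 + 19*ζ/5 + 23/26] / (ζ - a').
Simple pole: residue = g(a) at a = 5/8 + (7/40)*sqrt(65), which is 341/240 + (4261/67600)*sqrt(65).
List the singular points by increasing real part (a conjugate pair: the negative imaginary part first).


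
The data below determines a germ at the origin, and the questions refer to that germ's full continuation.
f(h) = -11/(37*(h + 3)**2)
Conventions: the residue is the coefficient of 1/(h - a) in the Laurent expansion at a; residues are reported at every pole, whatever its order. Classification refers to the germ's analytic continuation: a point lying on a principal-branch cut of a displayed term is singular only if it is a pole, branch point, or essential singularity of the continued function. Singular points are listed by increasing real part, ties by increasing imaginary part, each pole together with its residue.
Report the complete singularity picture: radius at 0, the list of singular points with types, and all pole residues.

Denominator factor (h + 3)^2: pole of order 2 at -3, modulus 3.
The radius of convergence is the smallest modulus among the singular points: 3.
At the order-2 pole -3 set g(h) = (h - (-3))^2*f(h) = -11/37.
Order-2 pole: residue = g'(a); g'(-3) = 0, so the residue is 0.

Radius of convergence at 0: 3.
At -3: a pole of order 2; residue 0.


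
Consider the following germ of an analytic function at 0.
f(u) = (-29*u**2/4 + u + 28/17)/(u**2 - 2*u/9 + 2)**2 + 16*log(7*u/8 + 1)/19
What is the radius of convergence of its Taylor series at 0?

Denominator factor (u**2 - 2*u/9 + 2)^2: discriminant -644/81, complex-conjugate roots (1/9) + ((1/9)*sqrt(161))*i and (1/9) - ((1/9)*sqrt(161))*i; poles of order 2, moduli sqrt(2) and sqrt(2).
Branch term (16/19)*log(1 - u/(-8/7)): its argument vanishes at u = -8/7, a logarithmic branch point, modulus 8/7.
The radius of convergence is the smallest modulus among the singular points: 8/7.

The radius of convergence is 8/7.


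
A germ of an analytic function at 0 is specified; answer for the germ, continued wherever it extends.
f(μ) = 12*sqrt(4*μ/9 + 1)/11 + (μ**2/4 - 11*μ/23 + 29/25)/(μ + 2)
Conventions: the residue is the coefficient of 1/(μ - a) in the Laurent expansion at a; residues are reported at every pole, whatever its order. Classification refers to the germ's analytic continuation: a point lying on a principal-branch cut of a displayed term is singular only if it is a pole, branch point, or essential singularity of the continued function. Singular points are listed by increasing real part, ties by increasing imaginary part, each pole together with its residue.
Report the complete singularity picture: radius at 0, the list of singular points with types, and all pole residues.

Denominator factor (μ + 2): pole of order 1 at -2, modulus 2.
Branch term (12/11)*sqrt(1 - μ/(-9/4)): its argument vanishes at μ = -9/4, a square-root branch point, modulus 9/4.
The radius of convergence is the smallest modulus among the singular points: 2.
The branch term is analytic at -2 and contributes nothing to the residue; only the rational part matters.
At the order-1 pole -2 set g(μ) = (μ - (-2))*(rational part) = μ**2/4 - 11*μ/23 + 29/25.
Simple pole: residue = g(a) at a = -2, which is 1792/575.
List the singular points by increasing real part (a conjugate pair: the negative imaginary part first).

Radius of convergence at 0: 2.
At -9/4: an algebraic (square-root) branch point.
At -2: a pole of order 1; residue 1792/575.


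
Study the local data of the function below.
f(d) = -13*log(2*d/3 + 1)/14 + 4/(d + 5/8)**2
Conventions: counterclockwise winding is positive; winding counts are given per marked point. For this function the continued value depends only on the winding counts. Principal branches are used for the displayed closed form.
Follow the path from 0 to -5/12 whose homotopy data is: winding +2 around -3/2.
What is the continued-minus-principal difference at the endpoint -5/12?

The rational part is single-valued and drops out of the difference; each branch term changes only by its own monodromy.
(-13/14)*log(1 - d/(-3/2)): each positive loop around -3/2 adds 2*pi*i to the log, so winding +2 contributes (-13/14)*(2)*2*pi*i = -(26/7)*pi*i.
Summing the contributions at d = -5/12 gives -(26/7)*pi*i.

Continued minus principal equals -(26/7)*pi*i.


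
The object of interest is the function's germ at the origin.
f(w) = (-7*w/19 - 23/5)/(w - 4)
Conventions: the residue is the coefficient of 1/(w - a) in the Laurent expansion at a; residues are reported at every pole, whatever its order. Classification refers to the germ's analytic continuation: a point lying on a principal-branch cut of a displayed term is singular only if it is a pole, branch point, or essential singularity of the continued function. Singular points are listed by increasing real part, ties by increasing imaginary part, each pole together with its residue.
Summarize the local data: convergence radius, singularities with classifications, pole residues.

Denominator factor (w - 4): pole of order 1 at 4, modulus 4.
The radius of convergence is the smallest modulus among the singular points: 4.
At the order-1 pole 4 set g(w) = (w - (4))*f(w) = -7*w/19 - 23/5.
Simple pole: residue = g(a) at a = 4, which is -577/95.

Radius of convergence at 0: 4.
At 4: a pole of order 1; residue -577/95.


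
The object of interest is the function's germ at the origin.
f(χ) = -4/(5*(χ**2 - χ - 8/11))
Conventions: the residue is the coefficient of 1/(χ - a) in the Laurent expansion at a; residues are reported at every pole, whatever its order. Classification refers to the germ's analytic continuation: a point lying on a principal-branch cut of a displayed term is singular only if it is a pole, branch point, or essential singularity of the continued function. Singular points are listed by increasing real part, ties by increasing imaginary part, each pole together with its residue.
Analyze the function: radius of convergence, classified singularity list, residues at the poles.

Denominator factor (χ**2 - χ - 8/11): discriminant 43/11, real irrational roots 1/2 + (1/22)*sqrt(473) and 1/2 - (1/22)*sqrt(473); poles of order 1, moduli 1/2 + (1/22)*sqrt(473) and -1/2 + (1/22)*sqrt(473).
The radius of convergence is the smallest modulus among the singular points: -1/2 + (1/22)*sqrt(473).
The factor χ**2 - χ - 8/11 splits as (χ - a)(χ - a') with a = 1/2 - (1/22)*sqrt(473), a' = 1/2 + (1/22)*sqrt(473). At the order-1 pole a set g(χ) = (χ - a)*f(χ) = [-4/5] / (χ - a').
Simple pole: residue = g(a) at a = 1/2 - (1/22)*sqrt(473), which is (4/215)*sqrt(473).
The factor χ**2 - χ - 8/11 splits as (χ - a)(χ - a') with a = 1/2 + (1/22)*sqrt(473), a' = 1/2 - (1/22)*sqrt(473). At the order-1 pole a set g(χ) = (χ - a)*f(χ) = [-4/5] / (χ - a').
Simple pole: residue = g(a) at a = 1/2 + (1/22)*sqrt(473), which is -(4/215)*sqrt(473).
List the singular points by increasing real part (a conjugate pair: the negative imaginary part first).

Radius of convergence at 0: -1/2 + (1/22)*sqrt(473).
At 1/2 - (1/22)*sqrt(473): a pole of order 1; residue (4/215)*sqrt(473).
At 1/2 + (1/22)*sqrt(473): a pole of order 1; residue -(4/215)*sqrt(473).


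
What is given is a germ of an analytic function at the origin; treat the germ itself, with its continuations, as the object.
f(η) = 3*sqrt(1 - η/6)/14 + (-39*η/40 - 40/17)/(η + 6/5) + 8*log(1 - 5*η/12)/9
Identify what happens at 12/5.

The term (8/9)*log(1 - η/(12/5)) has argument 1 - 12/5/(12/5) = 0 at 12/5: a logarithmic (infinitely-sheeted) branch point; the remaining terms are analytic or single-valued there.

The point is a logarithmic branch point.


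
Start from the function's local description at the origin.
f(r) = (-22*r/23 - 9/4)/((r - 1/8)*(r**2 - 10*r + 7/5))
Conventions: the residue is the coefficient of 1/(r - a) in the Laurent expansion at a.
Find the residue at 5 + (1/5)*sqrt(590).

The factor r**2 - 10*r + 7/5 splits as (r - a)(r - a') with a = 5 + (1/5)*sqrt(590), a' = 5 - (1/5)*sqrt(590). At the order-1 pole a set g(r) = (r - a)*f(r) = [(-22*r/23 - 9/4)/(r - 1/8)] / (r - a').
Simple pole: residue = g(a) at a = 5 + (1/5)*sqrt(590), which is 8720/1219 - (43093/143842)*sqrt(590).

The residue is 8720/1219 - (43093/143842)*sqrt(590).


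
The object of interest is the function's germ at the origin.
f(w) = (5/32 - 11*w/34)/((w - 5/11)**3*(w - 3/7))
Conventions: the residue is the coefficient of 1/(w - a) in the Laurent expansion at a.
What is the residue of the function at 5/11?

At the order-3 pole 5/11 set g(w) = (w - (5/11))^3*f(w) = (5/32 - 11*w/34)/(w - 3/7).
Order-3 pole: residue = g''(a)/2; g''(5/11) = 4369673/2176, so the residue is 4369673/4352.

The residue is 4369673/4352.


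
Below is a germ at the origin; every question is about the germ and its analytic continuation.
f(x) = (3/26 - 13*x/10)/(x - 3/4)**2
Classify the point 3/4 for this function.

The denominator factor x - 3/4 vanishes at 3/4 and appears to the power 2; the numerator there equals -447/520, nonzero, and no other factor vanishes.
Hence a pole whose order is the multiplicity, 2.

The point is a pole of order 2.


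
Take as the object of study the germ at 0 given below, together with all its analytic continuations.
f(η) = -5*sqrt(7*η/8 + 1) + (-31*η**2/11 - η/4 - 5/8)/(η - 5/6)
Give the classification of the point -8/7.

The term (-5)*sqrt(1 - η/(-8/7)) has argument 1 - -8/7/(-8/7) = 0 at -8/7: a square-root (algebraic, two-sheeted) branch point; the remaining terms are analytic or single-valued there.

The point is an algebraic (square-root) branch point.


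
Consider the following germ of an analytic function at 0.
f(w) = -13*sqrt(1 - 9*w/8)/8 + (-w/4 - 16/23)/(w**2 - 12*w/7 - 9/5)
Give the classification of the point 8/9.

The point is an algebraic (square-root) branch point.

The term (-13/8)*sqrt(1 - w/(8/9)) has argument 1 - 8/9/(8/9) = 0 at 8/9: a square-root (algebraic, two-sheeted) branch point; the remaining terms are analytic or single-valued there.


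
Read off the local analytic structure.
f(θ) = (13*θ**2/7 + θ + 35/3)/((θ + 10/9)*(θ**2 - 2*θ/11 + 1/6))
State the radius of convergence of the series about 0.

Denominator factor (θ + 10/9): pole of order 1 at -10/9, modulus 10/9.
Denominator factor (θ**2 - 2*θ/11 + 1/6): discriminant -230/363, complex-conjugate roots (1/11) + ((1/66)*sqrt(690))*i and (1/11) - ((1/66)*sqrt(690))*i; poles of order 1, moduli (1/6)*sqrt(6) and (1/6)*sqrt(6).
The radius of convergence is the smallest modulus among the singular points: (1/6)*sqrt(6).

The radius of convergence is (1/6)*sqrt(6).


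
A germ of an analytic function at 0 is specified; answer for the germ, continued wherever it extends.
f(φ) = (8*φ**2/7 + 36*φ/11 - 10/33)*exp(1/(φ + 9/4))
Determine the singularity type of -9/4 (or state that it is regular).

The exponent 1/(φ - (-9/4)) has a pole at -9/4, so exp(1/(φ - (-9/4))) takes every nonzero value near it: an essential singularity (not a pole of any order).

The point is an essential singularity.


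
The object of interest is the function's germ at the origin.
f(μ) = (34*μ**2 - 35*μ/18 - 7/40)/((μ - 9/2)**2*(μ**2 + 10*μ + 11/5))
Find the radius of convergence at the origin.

The radius of convergence is 5 - (1/5)*sqrt(570).

Denominator factor (μ - 9/2)^2: pole of order 2 at 9/2, modulus 9/2.
Denominator factor (μ**2 + 10*μ + 11/5): discriminant 456/5, real irrational roots -5 + (1/5)*sqrt(570) and -5 - (1/5)*sqrt(570); poles of order 1, moduli 5 - (1/5)*sqrt(570) and 5 + (1/5)*sqrt(570).
The radius of convergence is the smallest modulus among the singular points: 5 - (1/5)*sqrt(570).


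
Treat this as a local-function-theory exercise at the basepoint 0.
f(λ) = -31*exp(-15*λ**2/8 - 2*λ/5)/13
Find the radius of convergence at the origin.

The factor exp(-15*λ**2/8 - 2*λ/5) is entire and contributes no finite singular point.
The polynomial part has no poles.
No finite singular points: the Taylor series at 0 converges everywhere.

The radius of convergence is infinite.


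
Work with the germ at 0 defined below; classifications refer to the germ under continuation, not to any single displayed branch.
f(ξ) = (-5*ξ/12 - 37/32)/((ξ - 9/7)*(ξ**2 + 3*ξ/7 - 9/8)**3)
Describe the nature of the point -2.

The point is a regular point.

Denominator factors: ξ**2 + 3*ξ/7 - 9/8 = 113/56 at ξ = -2; ξ - 9/7 = -23/7 at ξ = -2 — none vanishes.
So the germ continues analytically to -2.


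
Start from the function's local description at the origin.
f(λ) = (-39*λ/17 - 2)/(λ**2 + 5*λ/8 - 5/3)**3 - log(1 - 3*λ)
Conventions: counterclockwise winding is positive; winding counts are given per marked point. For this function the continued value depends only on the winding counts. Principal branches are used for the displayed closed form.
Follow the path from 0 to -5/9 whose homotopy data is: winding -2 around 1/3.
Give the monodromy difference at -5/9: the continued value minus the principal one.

Continued minus principal equals (4)*pi*i.

The rational part is single-valued and drops out of the difference; each branch term changes only by its own monodromy.
(-1)*log(1 - λ/(1/3)): each positive loop around 1/3 adds 2*pi*i to the log, so winding -2 contributes (-1)*(-2)*2*pi*i = (4)*pi*i.
Summing the contributions at λ = -5/9 gives (4)*pi*i.


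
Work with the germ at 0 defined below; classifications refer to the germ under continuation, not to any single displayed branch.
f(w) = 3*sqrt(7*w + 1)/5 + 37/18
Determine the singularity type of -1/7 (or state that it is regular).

The term (3/5)*sqrt(1 - w/(-1/7)) has argument 1 - -1/7/(-1/7) = 0 at -1/7: a square-root (algebraic, two-sheeted) branch point; the remaining terms are analytic or single-valued there.

The point is an algebraic (square-root) branch point.
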